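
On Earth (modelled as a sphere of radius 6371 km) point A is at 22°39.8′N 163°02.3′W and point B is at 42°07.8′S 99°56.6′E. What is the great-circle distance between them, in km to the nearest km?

With latitudes φ₁ = 22.663°, φ₂ = -42.130° and longitude difference Δλ = -97.018°:
cos c = sin φ₁ sin φ₂ + cos φ₁ cos φ₂ cos Δλ = (0.3853)(-0.6708) + (0.9228)(0.7416)(-0.1222) = -0.34210,
so c = arccos(-0.34210) = 1.91994 rad.
Distance = R·c = 6371 × 1.9199 ≈ 12232 km.

12232 km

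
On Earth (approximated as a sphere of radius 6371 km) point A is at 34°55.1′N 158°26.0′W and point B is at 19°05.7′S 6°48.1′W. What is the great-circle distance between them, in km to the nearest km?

16718 km

With latitudes φ₁ = 34.918°, φ₂ = -19.095° and longitude difference Δλ = 151.632°:
Haversine: a = sin²(Δφ/2) + cos φ₁ cos φ₂ sin²(Δλ/2) = 0.2062 + (0.8200)(0.9450)(0.9400) = 0.93453.
Central angle c = 2·arcsin(√a) = 2.62409 rad.
Distance = R·c = 6371 × 2.6241 ≈ 16718 km.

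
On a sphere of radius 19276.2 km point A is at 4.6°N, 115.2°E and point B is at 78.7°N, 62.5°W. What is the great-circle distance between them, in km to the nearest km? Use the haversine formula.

32530 km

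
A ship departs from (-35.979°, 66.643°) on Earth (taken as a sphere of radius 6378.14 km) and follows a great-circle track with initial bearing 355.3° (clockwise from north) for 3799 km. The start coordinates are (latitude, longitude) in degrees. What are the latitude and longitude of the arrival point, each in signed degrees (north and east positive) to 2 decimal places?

Angular distance δ = d/R = 3799/6378.14 = 0.59563 rad; initial bearing θ = 6.2012 rad.
sin φ₂ = sin φ₁ cos δ + cos φ₁ sin δ cos θ = (-0.5875)(0.8278) + (0.8092)(0.5610)(0.9966) = -0.0338, so φ₂ = -1.94°.
Δλ = atan2(sin θ sin δ cos φ₁, cos δ − sin φ₁ sin φ₂) = atan2(-0.0372, 0.8079) = -2.636°.
λ₂ = 66.643° − 2.636° = 64.01°.

-1.94°, 64.01°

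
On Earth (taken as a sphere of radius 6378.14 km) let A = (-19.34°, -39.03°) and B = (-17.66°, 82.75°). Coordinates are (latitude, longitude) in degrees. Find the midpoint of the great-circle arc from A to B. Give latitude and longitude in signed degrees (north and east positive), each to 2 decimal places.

The central angle between A and B is δ = 1.9531 rad.
With f = 0.5, the slerp weights are sin((1−f)δ)/sin δ = 0.8930 and sin(fδ)/sin δ = 0.8930.
Weighted sum of the unit vectors: (0.8930)·(0.7330,-0.5942,-0.3312) + (0.8930)·(0.1203,0.9453,-0.3034) = (0.7620, 0.3135, -0.5667).
Converting back: φ = atan2(z, √(x²+y²)) = -34.52°, λ = atan2(y, x) = 22.36°.

-34.52°, 22.36°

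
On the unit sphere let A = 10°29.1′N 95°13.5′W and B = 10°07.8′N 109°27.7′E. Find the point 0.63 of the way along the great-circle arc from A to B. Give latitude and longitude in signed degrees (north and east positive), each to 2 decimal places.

37.65°, 162.39°

Central angle δ = 2.5821 rad. Interpolating on the sphere with fraction f = 0.63:
P = [sin((1−f)δ)·A + sin(fδ)·B] / sin δ = 1.5383·A + 1.8810·B in Cartesian coordinates,
giving P = (-0.7547, 0.2396, 0.6108), i.e. latitude 37.65°, longitude 162.39°.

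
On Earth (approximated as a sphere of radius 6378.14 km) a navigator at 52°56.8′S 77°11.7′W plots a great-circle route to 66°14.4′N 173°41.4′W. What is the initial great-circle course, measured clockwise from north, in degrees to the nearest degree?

322°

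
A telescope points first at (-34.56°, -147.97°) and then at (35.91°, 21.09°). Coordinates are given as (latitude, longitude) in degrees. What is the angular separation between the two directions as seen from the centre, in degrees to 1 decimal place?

Let φ₁ = -0.6032 rad, φ₂ = 0.6267 rad, and Δλ = 2.9507 rad.
Haversine: a = sin²(Δφ/2) + cos φ₁ cos φ₂ sin²(Δλ/2) = 0.3328 + (0.8235)(0.8099)(0.9909) = 0.99380.
Central angle c = 2·arcsin(√a) = 2.98395 rad.
So the angular separation is 171.0°.

171.0°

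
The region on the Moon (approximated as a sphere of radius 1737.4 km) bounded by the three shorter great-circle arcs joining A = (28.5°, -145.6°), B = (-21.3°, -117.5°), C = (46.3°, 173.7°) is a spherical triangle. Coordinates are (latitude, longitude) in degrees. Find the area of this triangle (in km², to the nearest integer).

392571 km²

Side lengths (central angles): a = 1.6006, b = 0.6347, c = 0.9897 rad; semiperimeter s = 1.6125.
By l'Huilier's theorem, tan(E/4) = √[tan(s/2) tan((s−a)/2) tan((s−b)/2) tan((s−c)/2)], giving spherical excess E = 0.1301 rad.
Area = E·R² = 0.1301 × (1737.4)² ≈ 392571 km².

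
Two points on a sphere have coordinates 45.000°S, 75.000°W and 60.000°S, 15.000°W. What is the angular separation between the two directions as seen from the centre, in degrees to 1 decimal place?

37.9°

Let φ₁ = -0.7854 rad, φ₂ = -1.0472 rad, and Δλ = 1.0472 rad.
Haversine: a = sin²(Δφ/2) + cos φ₁ cos φ₂ sin²(Δλ/2) = 0.0170 + (0.7071)(0.5000)(0.2500) = 0.10543.
Central angle c = 2·arcsin(√a) = 0.66137 rad.
So the angular separation is 37.9°.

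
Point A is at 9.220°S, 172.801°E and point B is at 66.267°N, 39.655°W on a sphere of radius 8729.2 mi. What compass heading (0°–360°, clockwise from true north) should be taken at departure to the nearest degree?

14°

With φ₁ = -0.1609, φ₂ = 1.1566, Δλ = 2.5751 rad, the forward-azimuth formula gives
θ = atan2( sin Δλ cos φ₂ , cos φ₁ sin φ₂ − sin φ₁ cos φ₂ cos Δλ ) = atan2(0.2160, 0.8492) = 14.27°.
So the initial bearing is 14°.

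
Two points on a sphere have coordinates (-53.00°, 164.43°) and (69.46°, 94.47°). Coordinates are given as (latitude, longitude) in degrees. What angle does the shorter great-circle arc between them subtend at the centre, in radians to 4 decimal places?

2.3124 rad

With latitudes φ₁ = -53.000°, φ₂ = 69.460° and longitude difference Δλ = -69.960°:
Haversine: a = sin²(Δφ/2) + cos φ₁ cos φ₂ sin²(Δλ/2) = 0.7684 + (0.6018)(0.3509)(0.3287) = 0.83775.
Central angle c = 2·arcsin(√a) = 2.31245 rad.
So the angular separation is 2.3124 rad.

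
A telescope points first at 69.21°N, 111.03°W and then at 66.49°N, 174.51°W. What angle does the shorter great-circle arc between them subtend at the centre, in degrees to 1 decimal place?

Let φ₁ = 1.2079 rad, φ₂ = 1.1605 rad, and Δλ = -1.1079 rad.
Haversine: a = sin²(Δφ/2) + cos φ₁ cos φ₂ sin²(Δλ/2) = 0.0006 + (0.3549)(0.3989)(0.2767) = 0.03975.
Central angle c = 2·arcsin(√a) = 0.40143 rad.
So the angular separation is 23.0°.

23.0°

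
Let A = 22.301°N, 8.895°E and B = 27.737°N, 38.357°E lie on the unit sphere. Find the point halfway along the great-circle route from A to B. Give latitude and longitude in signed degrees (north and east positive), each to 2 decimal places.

The central angle between A and B is δ = 0.4743 rad.
With f = 0.5, the slerp weights are sin((1−f)δ)/sin δ = 0.5144 and sin(fδ)/sin δ = 0.5144.
Weighted sum of the unit vectors: (0.5144)·(0.9141,0.1431,0.3795) + (0.5144)·(0.6941,0.5493,0.4654) = (0.8272, 0.3561, 0.4346).
Converting back: φ = atan2(z, √(x²+y²)) = 25.76°, λ = atan2(y, x) = 23.29°.

25.76°, 23.29°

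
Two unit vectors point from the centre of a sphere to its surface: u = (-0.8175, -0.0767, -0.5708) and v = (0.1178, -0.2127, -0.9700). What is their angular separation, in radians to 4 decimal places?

u·v = 0.4737; |u| = 1.0000, |v| = 1.0000.
cos θ = (u·v)/(|u||v|) = 0.4737, so θ = 1.0773 rad.

1.0773 rad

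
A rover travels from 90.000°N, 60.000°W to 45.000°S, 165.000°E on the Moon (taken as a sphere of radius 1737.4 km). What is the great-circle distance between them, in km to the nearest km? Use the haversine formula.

4094 km

In radians: φ₁ = 1.5708, φ₂ = -0.7854, Δλ = -135.000° = -2.3562 rad.
Haversine: a = sin²(Δφ/2) + cos φ₁ cos φ₂ sin²(Δλ/2) = 0.8536 + (0.0000)(0.7071)(0.8536) = 0.85355.
Central angle c = 2·arcsin(√a) = 2.35619 rad.
Distance = R·c = 1737.4 × 2.3562 ≈ 4094 km.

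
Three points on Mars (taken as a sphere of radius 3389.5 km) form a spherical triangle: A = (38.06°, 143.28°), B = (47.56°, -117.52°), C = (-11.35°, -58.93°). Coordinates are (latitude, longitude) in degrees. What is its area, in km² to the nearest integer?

924784 km²

Side lengths (central angles): a = 1.3699, b = 2.5608, c = 1.1918 rad; semiperimeter s = 2.5612.
By l'Huilier's theorem, tan(E/4) = √[tan(s/2) tan((s−a)/2) tan((s−b)/2) tan((s−c)/2)], giving spherical excess E = 0.0805 rad.
Area = E·R² = 0.0805 × (3389.5)² ≈ 924784 km².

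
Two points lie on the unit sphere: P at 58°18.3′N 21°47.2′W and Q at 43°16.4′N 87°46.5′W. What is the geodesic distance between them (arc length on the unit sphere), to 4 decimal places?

In radians: φ₁ = 1.0176, φ₂ = 0.7553, Δλ = -65.988° = -1.1517 rad.
cos c = sin φ₁ sin φ₂ + cos φ₁ cos φ₂ cos Δλ = (0.8509)(0.6855) + (0.5254)(0.7281)(0.4069) = 0.73891,
so c = arccos(0.73891) = 0.73935 rad.
On the unit sphere the arc length equals the central angle: 0.7393.

0.7393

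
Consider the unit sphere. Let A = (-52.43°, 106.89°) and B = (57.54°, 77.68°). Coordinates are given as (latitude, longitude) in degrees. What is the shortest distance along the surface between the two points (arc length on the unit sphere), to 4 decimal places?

1.9640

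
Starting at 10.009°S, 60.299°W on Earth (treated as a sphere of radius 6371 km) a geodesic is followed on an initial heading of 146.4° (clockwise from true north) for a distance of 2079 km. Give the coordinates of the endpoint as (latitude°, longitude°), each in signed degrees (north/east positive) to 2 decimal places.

-25.31°, -48.98°

Angular distance δ = d/R = 2079/6371 = 0.32632 rad; initial bearing θ = 2.5552 rad.
sin φ₂ = sin φ₁ cos δ + cos φ₁ sin δ cos θ = (-0.1738)(0.9472) + (0.9848)(0.3206)(-0.8329) = -0.4276, so φ₂ = -25.31°.
Δλ = atan2(sin θ sin δ cos φ₁, cos δ − sin φ₁ sin φ₂) = atan2(0.1747, 0.8729) = 11.317°.
λ₂ = -60.299° + 11.317° = -48.98°.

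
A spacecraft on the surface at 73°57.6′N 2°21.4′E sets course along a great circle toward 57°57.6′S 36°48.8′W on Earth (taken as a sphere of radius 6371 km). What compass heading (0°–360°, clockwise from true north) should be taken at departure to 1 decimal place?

208.0°

Δλ = -39.170° = -0.6836 rad.
y = sin Δλ · cos φ₂ = (-0.6316)(0.5305) = -0.3351
x = cos φ₁ sin φ₂ − sin φ₁ cos φ₂ cos Δλ = (0.2763)(-0.8477) − (0.9611)(0.5305)(0.7753) = -0.6295
θ = atan2(y, x) = -151.97°; adding 360° gives 208.0°.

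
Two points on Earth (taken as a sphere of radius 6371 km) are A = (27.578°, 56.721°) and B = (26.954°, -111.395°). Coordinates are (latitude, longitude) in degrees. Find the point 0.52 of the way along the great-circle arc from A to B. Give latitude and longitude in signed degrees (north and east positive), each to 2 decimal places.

78.31°, -41.23°

The central angle between A and B is δ = 2.1692 rad.
With f = 0.52, the slerp weights are sin((1−f)δ)/sin δ = 1.0445 and sin(fδ)/sin δ = 1.0936.
Weighted sum of the unit vectors: (1.0445)·(0.4864,0.7410,0.4630) + (1.0936)·(-0.3252,-0.8299,0.4533) = (0.1524, -0.1336, 0.9792).
Converting back: φ = atan2(z, √(x²+y²)) = 78.31°, λ = atan2(y, x) = -41.23°.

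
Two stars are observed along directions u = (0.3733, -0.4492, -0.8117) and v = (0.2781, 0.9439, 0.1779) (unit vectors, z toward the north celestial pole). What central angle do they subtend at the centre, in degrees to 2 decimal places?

117.68°

u·v = -0.4646; |u| = 1.0000, |v| = 1.0000.
cos θ = (u·v)/(|u||v|) = -0.4646, so θ = 117.68°.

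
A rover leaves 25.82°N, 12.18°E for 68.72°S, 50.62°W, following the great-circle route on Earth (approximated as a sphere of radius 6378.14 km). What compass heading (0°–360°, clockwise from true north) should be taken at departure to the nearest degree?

With φ₁ = 0.4506, φ₂ = -1.1994, Δλ = -1.0961 rad, the forward-azimuth formula gives
θ = atan2( sin Δλ cos φ₂ , cos φ₁ sin φ₂ − sin φ₁ cos φ₂ cos Δλ ) = atan2(-0.3228, -0.9110) = -160.49°.
Adding 360° brings this into [0°, 360°): 200°.

200°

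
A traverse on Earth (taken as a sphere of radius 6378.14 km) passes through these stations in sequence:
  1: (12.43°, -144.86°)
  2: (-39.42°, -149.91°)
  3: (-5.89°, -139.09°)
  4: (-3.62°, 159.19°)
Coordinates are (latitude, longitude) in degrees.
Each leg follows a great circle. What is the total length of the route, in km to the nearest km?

16532 km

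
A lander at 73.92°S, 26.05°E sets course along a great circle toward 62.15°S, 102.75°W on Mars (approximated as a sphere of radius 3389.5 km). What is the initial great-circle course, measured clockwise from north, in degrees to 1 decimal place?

214.7°

Δλ = -128.800° = -2.2480 rad.
y = sin Δλ · cos φ₂ = (-0.7793)(0.4672) = -0.3641
x = cos φ₁ sin φ₂ − sin φ₁ cos φ₂ cos Δλ = (0.2770)(-0.8842) − (-0.9609)(0.4672)(-0.6266) = -0.5262
θ = atan2(y, x) = -145.32°; adding 360° gives 214.7°.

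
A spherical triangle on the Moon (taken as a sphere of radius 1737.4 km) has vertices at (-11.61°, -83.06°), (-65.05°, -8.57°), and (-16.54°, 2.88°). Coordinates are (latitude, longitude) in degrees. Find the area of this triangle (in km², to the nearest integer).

2019100 km²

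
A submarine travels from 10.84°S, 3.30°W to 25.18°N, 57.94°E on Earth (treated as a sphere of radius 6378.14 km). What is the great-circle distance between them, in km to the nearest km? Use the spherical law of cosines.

With latitudes φ₁ = -10.840°, φ₂ = 25.180° and longitude difference Δλ = 61.240°:
cos c = sin φ₁ sin φ₂ + cos φ₁ cos φ₂ cos Δλ = (-0.1881)(0.4255) + (0.9822)(0.9050)(0.4811) = 0.34764,
so c = arccos(0.34764) = 1.21575 rad.
Distance = R·c = 6378.14 × 1.2157 ≈ 7754 km.

7754 km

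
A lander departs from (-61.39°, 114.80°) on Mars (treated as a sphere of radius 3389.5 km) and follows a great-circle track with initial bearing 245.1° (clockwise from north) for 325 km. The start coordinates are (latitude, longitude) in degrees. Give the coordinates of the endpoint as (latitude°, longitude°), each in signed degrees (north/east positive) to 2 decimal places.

-63.27°, 103.67°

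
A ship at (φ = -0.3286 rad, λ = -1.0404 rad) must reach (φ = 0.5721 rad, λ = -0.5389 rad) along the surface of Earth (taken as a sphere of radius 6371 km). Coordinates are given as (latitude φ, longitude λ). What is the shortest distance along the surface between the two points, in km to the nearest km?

6501 km

With latitudes φ₁ = -18.827°, φ₂ = 32.779° and longitude difference Δλ = 28.734°:
Haversine: a = sin²(Δφ/2) + cos φ₁ cos φ₂ sin²(Δλ/2) = 0.1895 + (0.9465)(0.8408)(0.0616) = 0.23846.
Central angle c = 2·arcsin(√a) = 1.02035 rad.
Distance = R·c = 6371 × 1.0203 ≈ 6501 km.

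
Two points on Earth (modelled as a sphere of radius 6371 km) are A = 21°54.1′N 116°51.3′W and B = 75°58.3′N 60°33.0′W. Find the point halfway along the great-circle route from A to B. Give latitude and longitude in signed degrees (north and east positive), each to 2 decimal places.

Central angle δ = 1.0625 rad. Interpolating on the sphere with fraction f = 0.5:
P = [sin((1−f)δ)·A + sin(fδ)·B] / sin δ = 0.5799·A + 0.5799·B in Cartesian coordinates,
giving P = (-0.1740, -0.6025, 0.7790), i.e. latitude 51.17°, longitude -106.11°.

51.17°, -106.11°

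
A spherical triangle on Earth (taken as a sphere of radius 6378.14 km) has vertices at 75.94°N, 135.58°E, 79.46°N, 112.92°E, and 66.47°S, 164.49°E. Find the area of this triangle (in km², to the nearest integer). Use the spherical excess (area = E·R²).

Side lengths (central angles): a = 2.5983, b = 2.5056, c = 0.1032 rad; semiperimeter s = 2.6035.
By l'Huilier's theorem, tan(E/4) = √[tan(s/2) tan((s−a)/2) tan((s−b)/2) tan((s−c)/2)], giving spherical excess E = 0.1499 rad.
Area = E·R² = 0.1499 × (6378.14)² ≈ 6097665 km².

6097665 km²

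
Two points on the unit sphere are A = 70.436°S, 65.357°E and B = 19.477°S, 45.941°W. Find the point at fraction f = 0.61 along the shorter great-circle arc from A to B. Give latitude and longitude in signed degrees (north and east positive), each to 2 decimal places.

Central angle δ = 1.3699 rad. Interpolating on the sphere with fraction f = 0.61:
P = [sin((1−f)δ)·A + sin(fδ)·B] / sin δ = 0.5197·A + 0.7570·B in Cartesian coordinates,
giving P = (0.5688, -0.3547, -0.7421), i.e. latitude -47.91°, longitude -31.94°.

-47.91°, -31.94°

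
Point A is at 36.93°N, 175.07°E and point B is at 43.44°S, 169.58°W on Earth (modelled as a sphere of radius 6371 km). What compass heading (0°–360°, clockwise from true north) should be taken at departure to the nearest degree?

With φ₁ = 0.6446, φ₂ = -0.7582, Δλ = 0.2679 rad, the forward-azimuth formula gives
θ = atan2( sin Δλ cos φ₂ , cos φ₁ sin φ₂ − sin φ₁ cos φ₂ cos Δλ ) = atan2(0.1922, -0.9703) = 168.80°.
So the initial bearing is 169°.

169°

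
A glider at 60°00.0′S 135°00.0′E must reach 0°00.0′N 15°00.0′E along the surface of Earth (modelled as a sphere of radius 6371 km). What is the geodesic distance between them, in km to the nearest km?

In radians: φ₁ = -1.0472, φ₂ = 0.0000, Δλ = -120.000° = -2.0944 rad.
cos c = sin φ₁ sin φ₂ + cos φ₁ cos φ₂ cos Δλ = (-0.8660)(0.0000) + (0.5000)(1.0000)(-0.5000) = -0.25000,
so c = arccos(-0.25000) = 1.82348 rad.
Distance = R·c = 6371 × 1.8235 ≈ 11617 km.

11617 km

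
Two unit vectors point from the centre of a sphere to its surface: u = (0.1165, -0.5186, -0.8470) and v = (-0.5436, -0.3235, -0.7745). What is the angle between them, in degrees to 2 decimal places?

40.49°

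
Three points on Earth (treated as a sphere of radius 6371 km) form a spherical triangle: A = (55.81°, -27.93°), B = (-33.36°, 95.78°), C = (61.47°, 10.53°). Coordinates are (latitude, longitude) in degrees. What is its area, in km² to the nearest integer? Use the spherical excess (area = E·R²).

Side lengths (central angles): a = 2.0377, b = 0.3572, c = 2.3679 rad; semiperimeter s = 2.3814.
By l'Huilier's theorem, tan(E/4) = √[tan(s/2) tan((s−a)/2) tan((s−b)/2) tan((s−c)/2)], giving spherical excess E = 0.2730 rad.
Area = E·R² = 0.2730 × (6371)² ≈ 11081580 km².

11081580 km²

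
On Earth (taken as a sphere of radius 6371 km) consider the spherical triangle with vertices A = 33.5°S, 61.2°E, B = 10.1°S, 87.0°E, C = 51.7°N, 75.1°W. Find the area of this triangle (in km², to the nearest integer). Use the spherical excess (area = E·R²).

Side lengths (central angles): a = 2.3721, b = 2.5095, c = 0.5810 rad; semiperimeter s = 2.7313.
By l'Huilier's theorem, tan(E/4) = √[tan(s/2) tan((s−a)/2) tan((s−b)/2) tan((s−c)/2)], giving spherical excess E = 1.6038 rad.
Area = E·R² = 1.6038 × (6371)² ≈ 65098303 km².

65098303 km²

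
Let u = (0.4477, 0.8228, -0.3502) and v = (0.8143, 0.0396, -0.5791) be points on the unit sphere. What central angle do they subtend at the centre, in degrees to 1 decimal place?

53.1°

u·v = 0.5999; |u| = 1.0000, |v| = 1.0000.
cos θ = (u·v)/(|u||v|) = 0.5999, so θ = 53.1°.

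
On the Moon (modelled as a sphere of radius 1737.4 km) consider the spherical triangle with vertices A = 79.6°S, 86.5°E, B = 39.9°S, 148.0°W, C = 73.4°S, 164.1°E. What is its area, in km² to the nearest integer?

Side lengths (central angles): a = 0.7049, b = 0.3056, c = 0.9878 rad; semiperimeter s = 0.9992.
By l'Huilier's theorem, tan(E/4) = √[tan(s/2) tan((s−a)/2) tan((s−b)/2) tan((s−c)/2)], giving spherical excess E = 0.0516 rad.
Area = E·R² = 0.0516 × (1737.4)² ≈ 155636 km².

155636 km²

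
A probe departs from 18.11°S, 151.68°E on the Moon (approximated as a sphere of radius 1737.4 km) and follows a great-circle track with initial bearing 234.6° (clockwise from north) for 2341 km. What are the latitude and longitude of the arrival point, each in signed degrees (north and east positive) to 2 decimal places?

-37.28°, 64.20°

Angular distance δ = d/R = 2341/1737.4 = 1.34742 rad; initial bearing θ = 4.0945 rad.
sin φ₂ = sin φ₁ cos δ + cos φ₁ sin δ cos θ = (-0.3108)(0.2215) + (0.9505)(0.9752)(-0.5793) = -0.6058, so φ₂ = -37.28°.
Δλ = atan2(sin θ sin δ cos φ₁, cos δ − sin φ₁ sin φ₂) = atan2(-0.7555, 0.0332) = -87.481°.
λ₂ = 151.680° − 87.481° = 64.20°.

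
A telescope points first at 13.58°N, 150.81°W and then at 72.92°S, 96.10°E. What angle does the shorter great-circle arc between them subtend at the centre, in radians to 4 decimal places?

In radians: φ₁ = 0.2370, φ₂ = -1.2727, Δλ = -113.090° = -1.9738 rad.
Haversine: a = sin²(Δφ/2) + cos φ₁ cos φ₂ sin²(Δλ/2) = 0.4695 + (0.9720)(0.2937)(0.6961) = 0.66821.
Central angle c = 2·arcsin(√a) = 1.91390 rad.
So the angular separation is 1.9139 rad.

1.9139 rad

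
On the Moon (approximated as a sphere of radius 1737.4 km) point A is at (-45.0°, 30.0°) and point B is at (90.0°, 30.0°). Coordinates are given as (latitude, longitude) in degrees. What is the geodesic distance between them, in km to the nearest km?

4094 km

Let φ₁ = -0.7854 rad, φ₂ = 1.5708 rad, and Δλ = 0.0000 rad.
cos c = sin φ₁ sin φ₂ + cos φ₁ cos φ₂ cos Δλ = (-0.7071)(1.0000) + (0.7071)(0.0000)(1.0000) = -0.70711,
so c = arccos(-0.70711) = 2.35619 rad.
Distance = R·c = 1737.4 × 2.3562 ≈ 4094 km.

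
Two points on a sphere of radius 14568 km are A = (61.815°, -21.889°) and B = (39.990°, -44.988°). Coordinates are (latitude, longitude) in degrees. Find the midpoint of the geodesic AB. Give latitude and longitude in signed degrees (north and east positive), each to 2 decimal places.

51.44°, -36.21°

Central angle δ = 0.4526 rad. Interpolating on the sphere with fraction f = 0.5:
P = [sin((1−f)δ)·A + sin(fδ)·B] / sin δ = 0.5131·A + 0.5131·B in Cartesian coordinates,
giving P = (0.5029, -0.3683, 0.7820), i.e. latitude 51.44°, longitude -36.21°.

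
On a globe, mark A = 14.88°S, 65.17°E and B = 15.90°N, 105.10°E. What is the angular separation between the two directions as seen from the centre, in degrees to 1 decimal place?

Let φ₁ = -0.2597 rad, φ₂ = 0.2775 rad, and Δλ = 0.6969 rad.
cos c = sin φ₁ sin φ₂ + cos φ₁ cos φ₂ cos Δλ = (-0.2568)(0.2740) + (0.9665)(0.9617)(0.7668) = 0.64241,
so c = arccos(0.64241) = 0.87316 rad.
So the angular separation is 50.0°.

50.0°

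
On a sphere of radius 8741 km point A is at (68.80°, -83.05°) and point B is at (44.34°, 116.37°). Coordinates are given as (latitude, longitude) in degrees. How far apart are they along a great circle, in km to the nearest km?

Let φ₁ = 1.2008 rad, φ₂ = 0.7739 rad, and Δλ = -2.8026 rad.
cos c = sin φ₁ sin φ₂ + cos φ₁ cos φ₂ cos Δλ = (0.9323)(0.6989) + (0.3616)(0.7152)(-0.9431) = 0.40769,
so c = arccos(0.40769) = 1.15087 rad.
Distance = R·c = 8741 × 1.1509 ≈ 10060 km.

10060 km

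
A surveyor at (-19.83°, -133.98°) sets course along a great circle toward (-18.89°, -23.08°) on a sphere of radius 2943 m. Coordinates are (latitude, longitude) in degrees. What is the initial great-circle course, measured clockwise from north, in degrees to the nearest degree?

115°

With φ₁ = -0.3461, φ₂ = -0.3297, Δλ = 1.9356 rad, the forward-azimuth formula gives
θ = atan2( sin Δλ cos φ₂ , cos φ₁ sin φ₂ − sin φ₁ cos φ₂ cos Δλ ) = atan2(0.8839, -0.4191) = 115.37°.
So the initial bearing is 115°.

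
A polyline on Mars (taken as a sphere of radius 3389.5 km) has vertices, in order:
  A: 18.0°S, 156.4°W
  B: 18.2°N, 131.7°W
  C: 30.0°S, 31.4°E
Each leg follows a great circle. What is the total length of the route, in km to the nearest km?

12081 km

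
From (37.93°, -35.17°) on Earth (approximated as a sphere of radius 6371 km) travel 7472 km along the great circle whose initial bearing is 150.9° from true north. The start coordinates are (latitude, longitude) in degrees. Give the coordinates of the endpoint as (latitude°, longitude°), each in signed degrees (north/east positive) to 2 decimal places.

-23.40°, -5.93°

Angular distance δ = d/R = 7472/6371 = 1.17281 rad; initial bearing θ = 2.6337 rad.
sin φ₂ = sin φ₁ cos δ + cos φ₁ sin δ cos θ = (0.6147)(0.3876) + (0.7888)(0.9218)(-0.8738) = -0.3971, so φ₂ = -23.40°.
Δλ = atan2(sin θ sin δ cos φ₁, cos δ − sin φ₁ sin φ₂) = atan2(0.3536, 0.6317) = 29.242°.
λ₂ = -35.170° + 29.242° = -5.93°.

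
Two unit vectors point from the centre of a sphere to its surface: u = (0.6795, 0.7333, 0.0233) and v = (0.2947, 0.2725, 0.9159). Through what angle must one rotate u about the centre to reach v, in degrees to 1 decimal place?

65.1°

u·v = 0.4214; |u| = 1.0000, |v| = 1.0000.
cos θ = (u·v)/(|u||v|) = 0.4214, so θ = 65.1°.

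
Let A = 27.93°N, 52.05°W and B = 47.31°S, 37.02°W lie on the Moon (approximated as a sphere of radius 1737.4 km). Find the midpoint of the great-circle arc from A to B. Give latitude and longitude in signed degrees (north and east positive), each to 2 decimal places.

The central angle between A and B is δ = 1.3343 rad.
With f = 0.5, the slerp weights are sin((1−f)δ)/sin δ = 0.6365 and sin(fδ)/sin δ = 0.6365.
Weighted sum of the unit vectors: (0.6365)·(0.5433,-0.6967,0.4684) + (0.6365)·(0.5414,-0.4082,-0.7350) = (0.6904, -0.7033, -0.1697).
Converting back: φ = atan2(z, √(x²+y²)) = -9.77°, λ = atan2(y, x) = -45.53°.

-9.77°, -45.53°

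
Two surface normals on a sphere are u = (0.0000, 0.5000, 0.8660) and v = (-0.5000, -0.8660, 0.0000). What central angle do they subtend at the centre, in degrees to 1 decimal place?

u·v = -0.4330; |u| = 1.0000, |v| = 1.0000.
cos θ = (u·v)/(|u||v|) = -0.4330, so θ = 115.7°.

115.7°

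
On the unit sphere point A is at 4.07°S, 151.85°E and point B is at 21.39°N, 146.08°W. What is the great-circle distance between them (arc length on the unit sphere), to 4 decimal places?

1.1493

With latitudes φ₁ = -4.070°, φ₂ = 21.390° and longitude difference Δλ = 62.070°:
cos c = sin φ₁ sin φ₂ + cos φ₁ cos φ₂ cos Δλ = (-0.0710)(0.3647) + (0.9975)(0.9311)(0.4684) = 0.40914,
so c = arccos(0.40914) = 1.14928 rad.
On the unit sphere the arc length equals the central angle: 1.1493.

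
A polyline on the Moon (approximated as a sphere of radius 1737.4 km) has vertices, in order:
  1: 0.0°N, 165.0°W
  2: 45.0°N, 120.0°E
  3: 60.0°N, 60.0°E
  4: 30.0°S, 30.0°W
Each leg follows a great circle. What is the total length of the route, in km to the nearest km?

Leg 1→2: central angle 1.3867 rad, distance 2409.3 km.
Leg 2→3: central angle 0.6614 rad, distance 1149.1 km.
Leg 3→4: central angle 2.0186 rad, distance 3507.2 km.
Total: 2409.3 + 1149.1 + 3507.2 ≈ 7066 km.

7066 km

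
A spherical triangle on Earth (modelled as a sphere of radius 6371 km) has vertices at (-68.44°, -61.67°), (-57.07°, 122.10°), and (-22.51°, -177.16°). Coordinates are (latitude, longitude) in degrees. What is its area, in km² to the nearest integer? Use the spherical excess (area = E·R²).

22143193 km²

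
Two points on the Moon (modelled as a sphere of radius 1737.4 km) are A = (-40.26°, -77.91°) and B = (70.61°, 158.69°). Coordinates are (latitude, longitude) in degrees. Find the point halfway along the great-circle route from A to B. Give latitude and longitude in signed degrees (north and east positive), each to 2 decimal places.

24.79°, -103.44°

The central angle between A and B is δ = 2.4175 rad.
With f = 0.5, the slerp weights are sin((1−f)δ)/sin δ = 1.4116 and sin(fδ)/sin δ = 1.4116.
Weighted sum of the unit vectors: (1.4116)·(0.1598,-0.7462,-0.6463) + (1.4116)·(-0.3093,0.1207,0.9433) = (-0.2110, -0.8830, 0.4193).
Converting back: φ = atan2(z, √(x²+y²)) = 24.79°, λ = atan2(y, x) = -103.44°.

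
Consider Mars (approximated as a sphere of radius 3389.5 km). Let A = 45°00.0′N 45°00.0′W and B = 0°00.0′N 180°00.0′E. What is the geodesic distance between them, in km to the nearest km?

7099 km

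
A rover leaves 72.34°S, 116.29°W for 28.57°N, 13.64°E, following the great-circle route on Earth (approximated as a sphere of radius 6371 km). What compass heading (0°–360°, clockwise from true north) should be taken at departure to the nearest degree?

With φ₁ = -1.2626, φ₂ = 0.4986, Δλ = 2.2677 rad, the forward-azimuth formula gives
θ = atan2( sin Δλ cos φ₂ , cos φ₁ sin φ₂ − sin φ₁ cos φ₂ cos Δλ ) = atan2(0.6735, -0.3921) = 120.21°.
So the initial bearing is 120°.

120°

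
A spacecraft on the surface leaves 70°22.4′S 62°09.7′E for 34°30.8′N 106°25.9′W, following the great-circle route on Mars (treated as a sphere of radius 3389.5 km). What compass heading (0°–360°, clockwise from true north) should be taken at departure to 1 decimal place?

Δλ = -168.593° = -2.9425 rad.
y = sin Δλ · cos φ₂ = (-0.1978)(0.8240) = -0.1630
x = cos φ₁ sin φ₂ − sin φ₁ cos φ₂ cos Δλ = (0.3359)(0.5666) − (-0.9419)(0.8240)(-0.9802) = -0.5705
θ = atan2(y, x) = -164.06°; adding 360° gives 195.9°.

195.9°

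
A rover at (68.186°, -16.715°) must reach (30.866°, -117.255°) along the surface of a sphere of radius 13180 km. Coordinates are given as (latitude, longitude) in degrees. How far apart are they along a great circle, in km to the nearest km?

In radians: φ₁ = 1.1901, φ₂ = 0.5387, Δλ = -100.540° = -1.7548 rad.
cos c = sin φ₁ sin φ₂ + cos φ₁ cos φ₂ cos Δλ = (0.9284)(0.5130) + (0.3716)(0.8584)(-0.1829) = 0.41795,
so c = arccos(0.41795) = 1.13961 rad.
Distance = R·c = 13180 × 1.1396 ≈ 15020 km.

15020 km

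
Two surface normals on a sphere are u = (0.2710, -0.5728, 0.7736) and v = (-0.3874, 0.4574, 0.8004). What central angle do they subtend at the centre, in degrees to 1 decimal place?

u·v = 0.2522; |u| = 1.0000, |v| = 1.0000.
cos θ = (u·v)/(|u||v|) = 0.2522, so θ = 75.4°.

75.4°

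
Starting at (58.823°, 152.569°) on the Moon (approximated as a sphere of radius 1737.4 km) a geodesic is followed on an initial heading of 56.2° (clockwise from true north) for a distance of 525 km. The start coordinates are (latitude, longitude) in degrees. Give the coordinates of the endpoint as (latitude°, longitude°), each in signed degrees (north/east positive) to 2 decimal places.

Angular distance δ = d/R = 525/1737.4 = 0.30218 rad; initial bearing θ = 0.9809 rad.
sin φ₂ = sin φ₁ cos δ + cos φ₁ sin δ cos θ = (0.8556)(0.9547) + (0.5177)(0.2976)(0.5563) = 0.9025, so φ₂ = 64.49°.
Δλ = atan2(sin θ sin δ cos φ₁, cos δ − sin φ₁ sin φ₂) = atan2(0.1280, 0.1825) = 35.045°.
λ₂ = 152.569° + 35.045° = 187.61° → -172.39° after wrapping to (−180°, 180°].

64.49°, -172.39°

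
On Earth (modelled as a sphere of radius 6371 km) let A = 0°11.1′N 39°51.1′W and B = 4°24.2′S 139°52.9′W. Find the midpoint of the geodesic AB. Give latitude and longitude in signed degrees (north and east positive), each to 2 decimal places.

Central angle δ = 1.7456 rad. Interpolating on the sphere with fraction f = 0.5:
P = [sin((1−f)δ)·A + sin(fδ)·B] / sin δ = 0.7780·A + 0.7780·B in Cartesian coordinates,
giving P = (0.0041, -0.9984, -0.0572), i.e. latitude -3.28°, longitude -89.77°.

-3.28°, -89.77°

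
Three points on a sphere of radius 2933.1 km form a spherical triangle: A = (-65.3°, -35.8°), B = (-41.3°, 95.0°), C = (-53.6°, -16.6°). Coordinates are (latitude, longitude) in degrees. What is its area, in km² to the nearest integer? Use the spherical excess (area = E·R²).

Side lengths (central angles): a = 1.1949, b = 0.2637, c = 1.1653 rad; semiperimeter s = 1.3119.
By l'Huilier's theorem, tan(E/4) = √[tan(s/2) tan((s−a)/2) tan((s−b)/2) tan((s−c)/2)], giving spherical excess E = 0.1749 rad.
Area = E·R² = 0.1749 × (2933.1)² ≈ 1504930 km².

1504930 km²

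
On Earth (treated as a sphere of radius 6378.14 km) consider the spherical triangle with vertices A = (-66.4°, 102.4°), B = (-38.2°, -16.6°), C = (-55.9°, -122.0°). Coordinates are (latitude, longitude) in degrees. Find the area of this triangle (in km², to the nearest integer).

Side lengths (central angles): a = 1.1646, b = 0.9292, c = 1.1438 rad; semiperimeter s = 1.6188.
By l'Huilier's theorem, tan(E/4) = √[tan(s/2) tan((s−a)/2) tan((s−b)/2) tan((s−c)/2)], giving spherical excess E = 0.5767 rad.
Area = E·R² = 0.5767 × (6378.14)² ≈ 23462175 km².

23462175 km²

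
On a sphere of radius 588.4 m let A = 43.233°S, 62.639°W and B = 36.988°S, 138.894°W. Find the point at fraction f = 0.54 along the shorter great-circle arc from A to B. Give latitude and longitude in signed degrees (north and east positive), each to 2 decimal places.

Central angle δ = 0.9880 rad. Interpolating on the sphere with fraction f = 0.54:
P = [sin((1−f)δ)·A + sin(fδ)·B] / sin δ = 0.5258·A + 0.6091·B in Cartesian coordinates,
giving P = (-0.1905, -0.6601, -0.7266), i.e. latitude -46.60°, longitude -106.10°.

-46.60°, -106.10°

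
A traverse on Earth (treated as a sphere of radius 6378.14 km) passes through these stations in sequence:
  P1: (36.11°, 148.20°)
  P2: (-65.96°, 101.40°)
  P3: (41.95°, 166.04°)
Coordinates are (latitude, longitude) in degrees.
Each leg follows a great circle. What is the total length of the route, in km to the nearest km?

Leg P1→P2: central angle 1.8891 rad, distance 12048.7 km.
Leg P2→P3: central angle 2.0723 rad, distance 13217.3 km.
Total: 12048.7 + 13217.3 ≈ 25266 km.

25266 km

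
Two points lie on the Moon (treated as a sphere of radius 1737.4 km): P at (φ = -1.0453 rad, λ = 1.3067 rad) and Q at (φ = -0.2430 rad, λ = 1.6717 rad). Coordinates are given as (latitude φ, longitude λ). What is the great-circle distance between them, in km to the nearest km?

1470 km

In radians: φ₁ = -1.0453, φ₂ = -0.2430, Δλ = 20.913° = 0.3650 rad.
cos c = sin φ₁ sin φ₂ + cos φ₁ cos φ₂ cos Δλ = (-0.8651)(-0.2406) + (0.5016)(0.9706)(0.9341) = 0.66298,
so c = arccos(0.66298) = 0.84600 rad.
Distance = R·c = 1737.4 × 0.8460 ≈ 1470 km.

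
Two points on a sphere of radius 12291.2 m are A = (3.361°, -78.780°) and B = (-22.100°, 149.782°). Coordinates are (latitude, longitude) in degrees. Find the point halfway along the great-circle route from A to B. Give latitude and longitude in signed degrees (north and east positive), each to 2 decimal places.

-21.80°, -139.78°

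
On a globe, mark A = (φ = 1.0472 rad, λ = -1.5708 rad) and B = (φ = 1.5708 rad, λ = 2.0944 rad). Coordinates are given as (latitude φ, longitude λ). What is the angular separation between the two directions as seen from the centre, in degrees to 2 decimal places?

30.00°

With latitudes φ₁ = 60.000°, φ₂ = 90.000° and longitude difference Δλ = -150.000°:
Haversine: a = sin²(Δφ/2) + cos φ₁ cos φ₂ sin²(Δλ/2) = 0.0670 + (0.5000)(-0.0000)(0.9330) = 0.06699.
Central angle c = 2·arcsin(√a) = 0.52359 rad.
So the angular separation is 30.00°.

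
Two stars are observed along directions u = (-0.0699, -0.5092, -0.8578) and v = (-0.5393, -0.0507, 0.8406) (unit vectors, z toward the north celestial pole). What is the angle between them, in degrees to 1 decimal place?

u·v = -0.6576; |u| = 1.0000, |v| = 1.0000.
cos θ = (u·v)/(|u||v|) = -0.6575, so θ = 131.1°.

131.1°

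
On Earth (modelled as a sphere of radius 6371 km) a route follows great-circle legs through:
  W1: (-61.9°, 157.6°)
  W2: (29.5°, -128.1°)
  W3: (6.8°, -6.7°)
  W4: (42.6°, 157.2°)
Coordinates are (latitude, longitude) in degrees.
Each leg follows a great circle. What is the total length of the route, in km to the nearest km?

38965 km

Leg W1→W2: central angle 1.9002 rad, distance 12106.0 km.
Leg W2→W3: central angle 1.9736 rad, distance 12573.6 km.
Leg W3→W4: central angle 2.2422 rad, distance 14285.2 km.
Total: 12106.0 + 12573.6 + 14285.2 ≈ 38965 km.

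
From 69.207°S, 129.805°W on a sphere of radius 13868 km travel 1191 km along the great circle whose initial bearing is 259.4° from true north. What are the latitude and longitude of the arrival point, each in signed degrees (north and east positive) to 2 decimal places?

-69.56°, -143.77°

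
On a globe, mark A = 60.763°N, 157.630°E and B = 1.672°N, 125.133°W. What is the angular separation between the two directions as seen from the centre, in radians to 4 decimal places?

1.4371 rad

With latitudes φ₁ = 60.763°, φ₂ = 1.672° and longitude difference Δλ = 77.237°:
cos c = sin φ₁ sin φ₂ + cos φ₁ cos φ₂ cos Δλ = (0.8726)(0.0292) + (0.4884)(0.9996)(0.2209) = 0.13332,
so c = arccos(0.13332) = 1.43708 rad.
So the angular separation is 1.4371 rad.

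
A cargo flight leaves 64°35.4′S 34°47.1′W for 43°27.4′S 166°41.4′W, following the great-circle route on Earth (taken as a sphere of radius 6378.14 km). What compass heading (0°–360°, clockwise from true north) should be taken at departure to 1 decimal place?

216.4°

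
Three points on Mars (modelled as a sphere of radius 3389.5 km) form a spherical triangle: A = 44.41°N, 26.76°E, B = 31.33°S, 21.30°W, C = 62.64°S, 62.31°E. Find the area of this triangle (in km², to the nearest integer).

13224532 km²

Side lengths (central angles): a = 1.0408, b = 1.9331, c = 1.5268 rad; semiperimeter s = 2.2504.
By l'Huilier's theorem, tan(E/4) = √[tan(s/2) tan((s−a)/2) tan((s−b)/2) tan((s−c)/2)], giving spherical excess E = 1.1511 rad.
Area = E·R² = 1.1511 × (3389.5)² ≈ 13224532 km².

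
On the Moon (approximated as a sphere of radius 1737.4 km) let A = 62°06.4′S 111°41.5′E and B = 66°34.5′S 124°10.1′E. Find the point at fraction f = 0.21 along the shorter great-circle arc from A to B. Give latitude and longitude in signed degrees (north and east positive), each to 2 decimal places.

The central angle between A and B is δ = 0.1220 rad.
With f = 0.21, the slerp weights are sin((1−f)δ)/sin δ = 0.7907 and sin(fδ)/sin δ = 0.2105.
Weighted sum of the unit vectors: (0.7907)·(-0.1729,0.4347,-0.8838) + (0.2105)·(-0.2233,0.3289,-0.9176) = (-0.1837, 0.4130, -0.8920).
Converting back: φ = atan2(z, √(x²+y²)) = -63.13°, λ = atan2(y, x) = 113.98°.

-63.13°, 113.98°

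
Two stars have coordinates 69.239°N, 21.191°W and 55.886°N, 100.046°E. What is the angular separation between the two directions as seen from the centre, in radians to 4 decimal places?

0.8351 rad

Let φ₁ = 1.2084 rad, φ₂ = 0.9754 rad, and Δλ = 2.1160 rad.
cos c = sin φ₁ sin φ₂ + cos φ₁ cos φ₂ cos Δλ = (0.9351)(0.8279) + (0.3545)(0.5608)(-0.5186) = 0.67107,
so c = arccos(0.67107) = 0.83515 rad.
So the angular separation is 0.8351 rad.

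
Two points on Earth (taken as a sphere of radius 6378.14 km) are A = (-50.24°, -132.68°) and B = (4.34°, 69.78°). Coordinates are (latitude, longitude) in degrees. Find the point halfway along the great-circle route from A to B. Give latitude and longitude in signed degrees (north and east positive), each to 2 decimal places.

The central angle between A and B is δ = 2.2751 rad.
With f = 0.5, the slerp weights are sin((1−f)δ)/sin δ = 1.1910 and sin(fδ)/sin δ = 1.1910.
Weighted sum of the unit vectors: (1.1910)·(-0.4336,-0.4702,-0.7687) + (1.1910)·(0.3446,0.9357,0.0757) = (-0.1059, 0.5544, -0.8255).
Converting back: φ = atan2(z, √(x²+y²)) = -55.64°, λ = atan2(y, x) = 100.82°.

-55.64°, 100.82°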